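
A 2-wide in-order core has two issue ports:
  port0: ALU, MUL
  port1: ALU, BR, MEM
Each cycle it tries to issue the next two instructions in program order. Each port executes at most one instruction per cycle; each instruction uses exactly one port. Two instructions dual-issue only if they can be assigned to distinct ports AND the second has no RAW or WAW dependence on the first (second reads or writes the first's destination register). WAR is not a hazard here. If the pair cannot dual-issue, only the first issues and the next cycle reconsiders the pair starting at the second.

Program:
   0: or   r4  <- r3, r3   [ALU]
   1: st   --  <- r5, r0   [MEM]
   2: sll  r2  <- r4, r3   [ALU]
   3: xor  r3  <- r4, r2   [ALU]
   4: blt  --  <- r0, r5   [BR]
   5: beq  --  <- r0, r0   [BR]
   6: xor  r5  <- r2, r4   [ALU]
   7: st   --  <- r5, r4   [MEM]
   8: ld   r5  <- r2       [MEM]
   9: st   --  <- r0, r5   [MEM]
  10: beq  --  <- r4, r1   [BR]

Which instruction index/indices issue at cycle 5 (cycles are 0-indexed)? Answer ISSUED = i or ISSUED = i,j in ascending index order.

[0] i0,i1  or/st  -- dual
[1] i2  sll  -- RAW r2
[2] i3,i4  xor/blt  -- dual
[3] i5,i6  beq/xor  -- dual
[4] i7  st  -- no-port MEM/MEM
[5] i8  ld  -- no-port MEM/MEM
[6] i9  st  -- no-port MEM/BR
[7] i10  beq  -- tail

ISSUED = 8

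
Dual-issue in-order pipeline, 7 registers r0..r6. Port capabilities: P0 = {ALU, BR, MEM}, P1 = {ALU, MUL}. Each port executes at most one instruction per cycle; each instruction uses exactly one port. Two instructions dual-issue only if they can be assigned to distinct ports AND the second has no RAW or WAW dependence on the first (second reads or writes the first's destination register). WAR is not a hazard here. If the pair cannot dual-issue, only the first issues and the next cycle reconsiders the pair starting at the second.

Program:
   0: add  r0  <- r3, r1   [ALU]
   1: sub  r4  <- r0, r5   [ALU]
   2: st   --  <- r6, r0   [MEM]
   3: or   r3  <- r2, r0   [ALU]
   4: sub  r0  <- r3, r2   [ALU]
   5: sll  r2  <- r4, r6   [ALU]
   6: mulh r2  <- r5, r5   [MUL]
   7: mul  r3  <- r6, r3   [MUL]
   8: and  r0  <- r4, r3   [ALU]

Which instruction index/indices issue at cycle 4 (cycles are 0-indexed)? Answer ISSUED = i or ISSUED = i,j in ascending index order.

ISSUED = 6

0. add @i0  | RAW r0
1. sub+st @i1&i2  | dual
2. or @i3  | RAW r3
3. sub+sll @i4&i5  | dual
4. mulh @i6  | no-port MUL/MUL
5. mul @i7  | RAW r3
6. and @i8  | tail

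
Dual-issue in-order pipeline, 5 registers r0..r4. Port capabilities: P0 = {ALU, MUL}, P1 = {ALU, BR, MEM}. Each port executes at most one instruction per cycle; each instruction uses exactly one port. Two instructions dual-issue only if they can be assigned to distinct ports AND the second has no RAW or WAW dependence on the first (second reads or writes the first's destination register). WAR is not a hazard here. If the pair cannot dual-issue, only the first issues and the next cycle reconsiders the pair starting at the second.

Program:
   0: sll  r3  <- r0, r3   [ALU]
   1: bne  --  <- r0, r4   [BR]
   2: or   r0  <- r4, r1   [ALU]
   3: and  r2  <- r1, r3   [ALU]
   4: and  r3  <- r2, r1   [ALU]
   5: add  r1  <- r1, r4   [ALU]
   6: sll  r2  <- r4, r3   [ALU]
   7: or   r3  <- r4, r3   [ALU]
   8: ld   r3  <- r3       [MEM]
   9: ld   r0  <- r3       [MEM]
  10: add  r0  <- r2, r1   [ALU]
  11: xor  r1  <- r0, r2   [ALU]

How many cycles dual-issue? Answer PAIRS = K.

PAIRS = 4

t=0 i0+i1:sll.ALU+bne.BR ; 2-wide
t=1 i2+i3:or.ALU+and.ALU ; 2-wide
t=2 i4+i5:and.ALU+add.ALU ; 2-wide
t=3 i6+i7:sll.ALU+or.ALU ; 2-wide
t=4 i8:ld.MEM ; no-port MEM/MEM
t=5 i9:ld.MEM ; WAW r0
t=6 i10:add.ALU ; RAW r0
t=7 i11:xor.ALU ; tail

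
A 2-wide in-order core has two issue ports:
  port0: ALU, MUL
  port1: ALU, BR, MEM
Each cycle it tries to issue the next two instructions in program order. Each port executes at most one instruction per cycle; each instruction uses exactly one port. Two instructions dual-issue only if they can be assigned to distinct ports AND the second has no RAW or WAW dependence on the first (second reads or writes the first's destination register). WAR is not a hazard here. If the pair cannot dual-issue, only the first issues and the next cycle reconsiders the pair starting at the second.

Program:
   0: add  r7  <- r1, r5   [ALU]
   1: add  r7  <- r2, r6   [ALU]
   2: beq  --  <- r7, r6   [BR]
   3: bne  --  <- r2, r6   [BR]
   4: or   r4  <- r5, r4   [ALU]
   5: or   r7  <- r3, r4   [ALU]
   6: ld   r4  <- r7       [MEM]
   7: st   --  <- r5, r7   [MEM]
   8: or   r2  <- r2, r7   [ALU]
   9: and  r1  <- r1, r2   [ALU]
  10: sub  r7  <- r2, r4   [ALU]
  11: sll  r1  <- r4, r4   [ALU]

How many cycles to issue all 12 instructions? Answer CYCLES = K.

c0: i0 add  WAW r7
c1: i1 add  RAW r7
c2: i2 beq  no-port BR/BR
c3: i3+i4 bne;or  pair
c4: i5 or  RAW r7
c5: i6 ld  no-port MEM/MEM
c6: i7+i8 st;or  pair
c7: i9+i10 and;sub  pair
c8: i11 sll  tail

CYCLES = 9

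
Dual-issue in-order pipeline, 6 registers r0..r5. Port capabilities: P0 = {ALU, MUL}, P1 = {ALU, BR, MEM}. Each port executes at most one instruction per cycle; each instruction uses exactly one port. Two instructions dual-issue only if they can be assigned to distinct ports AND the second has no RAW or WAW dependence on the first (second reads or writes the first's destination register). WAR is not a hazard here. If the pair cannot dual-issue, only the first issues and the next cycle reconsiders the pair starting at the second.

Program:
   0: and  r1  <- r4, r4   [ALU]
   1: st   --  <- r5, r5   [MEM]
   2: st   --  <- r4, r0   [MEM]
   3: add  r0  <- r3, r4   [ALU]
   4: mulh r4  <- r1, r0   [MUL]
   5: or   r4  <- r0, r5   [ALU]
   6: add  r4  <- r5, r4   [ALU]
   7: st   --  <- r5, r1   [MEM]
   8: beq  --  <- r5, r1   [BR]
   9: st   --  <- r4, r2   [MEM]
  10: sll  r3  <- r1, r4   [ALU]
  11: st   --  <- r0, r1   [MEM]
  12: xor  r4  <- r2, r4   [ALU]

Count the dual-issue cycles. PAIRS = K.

#0 head=0: and.ALU st.MEM i0,i1 pair
#1 head=2: st.MEM add.ALU i2,i3 pair
#2 head=4: mulh.MUL i4 WAW r4
#3 head=5: or.ALU i5 RAW+WAW r4
#4 head=6: add.ALU st.MEM i6,i7 pair
#5 head=8: beq.BR i8 no-port BR/MEM
#6 head=9: st.MEM sll.ALU i9,i10 pair
#7 head=11: st.MEM xor.ALU i11,i12 pair

PAIRS = 5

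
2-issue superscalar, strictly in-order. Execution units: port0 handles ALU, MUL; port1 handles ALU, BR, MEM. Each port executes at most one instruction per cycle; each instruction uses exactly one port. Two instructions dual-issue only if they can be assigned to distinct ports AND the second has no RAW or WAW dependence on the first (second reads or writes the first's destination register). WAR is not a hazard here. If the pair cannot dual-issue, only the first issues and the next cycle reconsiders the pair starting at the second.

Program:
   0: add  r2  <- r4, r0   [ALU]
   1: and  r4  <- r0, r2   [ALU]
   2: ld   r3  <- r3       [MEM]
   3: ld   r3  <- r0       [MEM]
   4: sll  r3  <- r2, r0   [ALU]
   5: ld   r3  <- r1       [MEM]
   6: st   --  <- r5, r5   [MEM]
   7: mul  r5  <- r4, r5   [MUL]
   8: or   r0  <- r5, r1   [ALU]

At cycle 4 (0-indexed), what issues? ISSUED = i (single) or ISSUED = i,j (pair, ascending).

ISSUED = 5

0. add.ALU @i0  | RAW r2
1. and.ALU+ld.MEM @i1&i2  | 2-wide
2. ld.MEM @i3  | WAW r3
3. sll.ALU @i4  | WAW r3
4. ld.MEM @i5  | no-port MEM/MEM
5. st.MEM+mul.MUL @i6&i7  | 2-wide
6. or.ALU @i8  | tail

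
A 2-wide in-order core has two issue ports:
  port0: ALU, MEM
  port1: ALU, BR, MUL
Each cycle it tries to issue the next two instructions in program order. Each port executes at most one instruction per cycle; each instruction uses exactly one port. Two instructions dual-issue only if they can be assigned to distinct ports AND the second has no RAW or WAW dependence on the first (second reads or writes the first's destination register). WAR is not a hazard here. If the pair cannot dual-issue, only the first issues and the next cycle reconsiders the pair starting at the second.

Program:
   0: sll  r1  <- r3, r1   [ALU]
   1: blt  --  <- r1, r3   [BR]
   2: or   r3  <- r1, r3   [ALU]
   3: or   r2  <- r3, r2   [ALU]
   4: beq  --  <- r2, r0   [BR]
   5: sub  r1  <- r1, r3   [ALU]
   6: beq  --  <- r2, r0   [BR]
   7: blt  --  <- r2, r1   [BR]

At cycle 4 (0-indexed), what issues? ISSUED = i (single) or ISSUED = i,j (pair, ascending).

ISSUED = 6

[0] i0  sll.ALU  -- RAW r1
[1] i1&i2  blt.BR or.ALU  -- 2-wide
[2] i3  or.ALU  -- RAW r2
[3] i4&i5  beq.BR sub.ALU  -- 2-wide
[4] i6  beq.BR  -- no-port BR/BR
[5] i7  blt.BR  -- tail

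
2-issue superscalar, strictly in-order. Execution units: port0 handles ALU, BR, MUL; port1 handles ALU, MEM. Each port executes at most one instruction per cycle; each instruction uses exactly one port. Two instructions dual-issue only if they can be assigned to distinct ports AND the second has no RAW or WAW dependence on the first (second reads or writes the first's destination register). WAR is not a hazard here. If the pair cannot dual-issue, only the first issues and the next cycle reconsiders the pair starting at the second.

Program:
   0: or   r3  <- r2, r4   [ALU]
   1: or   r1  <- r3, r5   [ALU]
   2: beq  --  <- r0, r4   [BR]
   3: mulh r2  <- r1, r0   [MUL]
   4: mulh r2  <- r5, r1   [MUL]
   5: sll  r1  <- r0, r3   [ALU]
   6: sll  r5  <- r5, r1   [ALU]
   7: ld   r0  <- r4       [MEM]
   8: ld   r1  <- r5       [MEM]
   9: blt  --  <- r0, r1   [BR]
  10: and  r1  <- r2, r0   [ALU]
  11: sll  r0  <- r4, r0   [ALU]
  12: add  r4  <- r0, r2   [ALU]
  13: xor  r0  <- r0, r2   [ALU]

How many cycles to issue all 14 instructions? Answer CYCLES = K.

CYCLES = 9

c0: i0 or  RAW r3
c1: i1,i2 or+beq  pair
c2: i3 mulh  no-port MUL/MUL
c3: i4,i5 mulh+sll  pair
c4: i6,i7 sll+ld  pair
c5: i8 ld  RAW r1
c6: i9,i10 blt+and  pair
c7: i11 sll  RAW r0
c8: i12,i13 add+xor  pair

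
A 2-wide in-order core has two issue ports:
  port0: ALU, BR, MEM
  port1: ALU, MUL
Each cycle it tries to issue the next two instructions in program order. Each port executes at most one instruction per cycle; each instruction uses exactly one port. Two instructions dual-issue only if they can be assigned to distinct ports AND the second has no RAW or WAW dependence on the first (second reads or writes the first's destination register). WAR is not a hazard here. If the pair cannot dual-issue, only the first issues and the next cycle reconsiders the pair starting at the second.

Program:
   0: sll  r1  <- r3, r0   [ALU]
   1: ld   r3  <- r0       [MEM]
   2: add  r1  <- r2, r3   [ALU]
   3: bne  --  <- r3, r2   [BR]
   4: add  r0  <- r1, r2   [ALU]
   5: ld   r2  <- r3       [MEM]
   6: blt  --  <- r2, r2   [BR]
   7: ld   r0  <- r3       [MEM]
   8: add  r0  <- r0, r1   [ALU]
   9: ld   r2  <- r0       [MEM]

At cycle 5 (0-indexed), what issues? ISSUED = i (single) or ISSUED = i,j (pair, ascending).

  cy0 -> i0+i1 (sll.ALU/ld.MEM) 2-wide
  cy1 -> i2+i3 (add.ALU/bne.BR) 2-wide
  cy2 -> i4+i5 (add.ALU/ld.MEM) 2-wide
  cy3 -> i6 (blt.BR) no-port BR/MEM
  cy4 -> i7 (ld.MEM) RAW+WAW r0
  cy5 -> i8 (add.ALU) RAW r0
  cy6 -> i9 (ld.MEM) tail

ISSUED = 8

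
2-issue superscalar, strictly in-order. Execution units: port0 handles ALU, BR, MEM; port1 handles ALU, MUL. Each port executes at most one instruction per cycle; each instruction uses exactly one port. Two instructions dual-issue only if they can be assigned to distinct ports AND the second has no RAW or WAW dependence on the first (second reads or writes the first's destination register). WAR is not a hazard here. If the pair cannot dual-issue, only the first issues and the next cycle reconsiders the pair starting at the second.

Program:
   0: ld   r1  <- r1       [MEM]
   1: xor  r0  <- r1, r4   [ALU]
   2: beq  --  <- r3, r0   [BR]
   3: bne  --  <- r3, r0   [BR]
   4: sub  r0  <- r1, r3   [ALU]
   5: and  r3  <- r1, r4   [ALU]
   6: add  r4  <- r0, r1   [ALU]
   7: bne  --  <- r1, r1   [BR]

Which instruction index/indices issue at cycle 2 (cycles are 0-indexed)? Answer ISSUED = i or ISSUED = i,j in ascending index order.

  cy0 -> i0 (ld.MEM) RAW r1
  cy1 -> i1 (xor.ALU) RAW r0
  cy2 -> i2 (beq.BR) no-port BR/BR
  cy3 -> i3/i4 (bne.BR;sub.ALU) dual
  cy4 -> i5/i6 (and.ALU;add.ALU) dual
  cy5 -> i7 (bne.BR) tail

ISSUED = 2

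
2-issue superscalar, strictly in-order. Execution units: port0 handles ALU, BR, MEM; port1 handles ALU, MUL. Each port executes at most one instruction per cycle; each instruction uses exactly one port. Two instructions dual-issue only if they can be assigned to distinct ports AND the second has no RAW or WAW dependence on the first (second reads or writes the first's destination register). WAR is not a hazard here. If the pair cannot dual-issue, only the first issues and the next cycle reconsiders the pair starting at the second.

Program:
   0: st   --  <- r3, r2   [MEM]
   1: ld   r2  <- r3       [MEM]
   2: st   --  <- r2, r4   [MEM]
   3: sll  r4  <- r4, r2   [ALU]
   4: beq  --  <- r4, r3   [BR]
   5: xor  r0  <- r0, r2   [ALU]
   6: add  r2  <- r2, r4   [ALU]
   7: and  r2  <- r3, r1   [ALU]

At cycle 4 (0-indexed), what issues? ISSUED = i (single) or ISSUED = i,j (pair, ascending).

ISSUED = 6

c0: i0 st  no-port MEM/MEM
c1: i1 ld  no-port MEM/MEM
c2: i2+i3 st/sll  dual
c3: i4+i5 beq/xor  dual
c4: i6 add  WAW r2
c5: i7 and  tail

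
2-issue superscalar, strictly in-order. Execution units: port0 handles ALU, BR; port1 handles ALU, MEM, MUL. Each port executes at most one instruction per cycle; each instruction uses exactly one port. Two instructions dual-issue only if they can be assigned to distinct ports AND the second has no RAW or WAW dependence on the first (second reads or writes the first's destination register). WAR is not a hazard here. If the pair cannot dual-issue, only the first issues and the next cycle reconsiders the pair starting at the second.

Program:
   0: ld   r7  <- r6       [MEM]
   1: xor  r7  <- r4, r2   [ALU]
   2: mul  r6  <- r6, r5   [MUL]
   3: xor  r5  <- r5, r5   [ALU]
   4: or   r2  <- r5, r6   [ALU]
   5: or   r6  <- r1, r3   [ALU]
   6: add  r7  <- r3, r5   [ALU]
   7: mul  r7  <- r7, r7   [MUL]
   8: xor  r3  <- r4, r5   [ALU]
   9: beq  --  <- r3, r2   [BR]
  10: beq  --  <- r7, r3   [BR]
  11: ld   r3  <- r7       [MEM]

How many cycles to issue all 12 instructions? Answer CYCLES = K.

CYCLES = 8

0. ld.MEM @i0  | WAW r7
1. xor.ALU;mul.MUL @i1&i2  | dual
2. xor.ALU @i3  | RAW r5
3. or.ALU;or.ALU @i4&i5  | dual
4. add.ALU @i6  | RAW+WAW r7
5. mul.MUL;xor.ALU @i7&i8  | dual
6. beq.BR @i9  | no-port BR/BR
7. beq.BR;ld.MEM @i10&i11  | dual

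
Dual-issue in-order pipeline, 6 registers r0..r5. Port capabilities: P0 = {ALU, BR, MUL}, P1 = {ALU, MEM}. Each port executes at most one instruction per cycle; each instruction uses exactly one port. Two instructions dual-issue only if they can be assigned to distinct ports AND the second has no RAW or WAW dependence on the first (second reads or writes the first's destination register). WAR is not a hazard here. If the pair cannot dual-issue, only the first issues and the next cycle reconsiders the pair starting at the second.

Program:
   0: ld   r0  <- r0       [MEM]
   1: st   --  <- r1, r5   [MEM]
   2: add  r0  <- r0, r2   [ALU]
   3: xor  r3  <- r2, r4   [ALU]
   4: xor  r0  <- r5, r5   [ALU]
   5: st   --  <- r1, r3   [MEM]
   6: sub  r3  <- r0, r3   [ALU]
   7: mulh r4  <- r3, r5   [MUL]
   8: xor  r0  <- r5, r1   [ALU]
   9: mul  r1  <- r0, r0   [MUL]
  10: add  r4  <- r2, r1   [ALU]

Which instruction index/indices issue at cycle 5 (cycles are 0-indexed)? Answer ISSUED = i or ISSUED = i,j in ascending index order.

#0 head=0: ld i0 no-port MEM/MEM
#1 head=1: st+add i1+i2 2-wide
#2 head=3: xor+xor i3+i4 2-wide
#3 head=5: st+sub i5+i6 2-wide
#4 head=7: mulh+xor i7+i8 2-wide
#5 head=9: mul i9 RAW r1
#6 head=10: add i10 tail

ISSUED = 9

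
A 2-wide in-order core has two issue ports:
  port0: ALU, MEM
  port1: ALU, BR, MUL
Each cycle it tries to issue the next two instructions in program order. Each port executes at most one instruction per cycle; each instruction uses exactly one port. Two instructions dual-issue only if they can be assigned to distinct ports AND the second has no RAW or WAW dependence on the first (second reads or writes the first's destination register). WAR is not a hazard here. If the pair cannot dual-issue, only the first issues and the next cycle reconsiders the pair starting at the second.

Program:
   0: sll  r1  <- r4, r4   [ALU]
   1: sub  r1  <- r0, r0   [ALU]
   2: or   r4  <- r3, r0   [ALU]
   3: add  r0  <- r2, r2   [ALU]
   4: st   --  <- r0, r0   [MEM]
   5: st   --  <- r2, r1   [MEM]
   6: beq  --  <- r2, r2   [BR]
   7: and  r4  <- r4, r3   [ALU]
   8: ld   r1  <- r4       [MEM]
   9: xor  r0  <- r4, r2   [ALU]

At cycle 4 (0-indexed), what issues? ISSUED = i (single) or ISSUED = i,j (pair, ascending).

[0] i0  sll.ALU  -- WAW r1
[1] i1,i2  sub.ALU+or.ALU  -- 2-wide
[2] i3  add.ALU  -- RAW r0
[3] i4  st.MEM  -- no-port MEM/MEM
[4] i5,i6  st.MEM+beq.BR  -- 2-wide
[5] i7  and.ALU  -- RAW r4
[6] i8,i9  ld.MEM+xor.ALU  -- 2-wide

ISSUED = 5,6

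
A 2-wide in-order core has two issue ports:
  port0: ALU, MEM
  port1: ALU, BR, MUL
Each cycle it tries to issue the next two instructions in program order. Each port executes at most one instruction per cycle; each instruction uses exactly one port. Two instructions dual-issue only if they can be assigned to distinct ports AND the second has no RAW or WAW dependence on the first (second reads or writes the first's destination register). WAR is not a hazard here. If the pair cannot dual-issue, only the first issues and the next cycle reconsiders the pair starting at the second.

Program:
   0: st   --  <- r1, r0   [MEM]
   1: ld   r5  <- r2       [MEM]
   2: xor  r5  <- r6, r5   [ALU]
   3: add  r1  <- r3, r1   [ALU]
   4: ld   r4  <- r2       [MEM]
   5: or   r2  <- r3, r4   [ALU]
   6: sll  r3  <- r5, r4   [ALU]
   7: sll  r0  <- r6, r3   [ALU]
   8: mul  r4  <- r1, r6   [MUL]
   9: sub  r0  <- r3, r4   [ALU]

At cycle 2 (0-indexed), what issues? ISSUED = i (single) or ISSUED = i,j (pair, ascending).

ISSUED = 2,3

0. st @i0  | no-port MEM/MEM
1. ld @i1  | RAW+WAW r5
2. xor;add @i2+i3  | pair
3. ld @i4  | RAW r4
4. or;sll @i5+i6  | pair
5. sll;mul @i7+i8  | pair
6. sub @i9  | tail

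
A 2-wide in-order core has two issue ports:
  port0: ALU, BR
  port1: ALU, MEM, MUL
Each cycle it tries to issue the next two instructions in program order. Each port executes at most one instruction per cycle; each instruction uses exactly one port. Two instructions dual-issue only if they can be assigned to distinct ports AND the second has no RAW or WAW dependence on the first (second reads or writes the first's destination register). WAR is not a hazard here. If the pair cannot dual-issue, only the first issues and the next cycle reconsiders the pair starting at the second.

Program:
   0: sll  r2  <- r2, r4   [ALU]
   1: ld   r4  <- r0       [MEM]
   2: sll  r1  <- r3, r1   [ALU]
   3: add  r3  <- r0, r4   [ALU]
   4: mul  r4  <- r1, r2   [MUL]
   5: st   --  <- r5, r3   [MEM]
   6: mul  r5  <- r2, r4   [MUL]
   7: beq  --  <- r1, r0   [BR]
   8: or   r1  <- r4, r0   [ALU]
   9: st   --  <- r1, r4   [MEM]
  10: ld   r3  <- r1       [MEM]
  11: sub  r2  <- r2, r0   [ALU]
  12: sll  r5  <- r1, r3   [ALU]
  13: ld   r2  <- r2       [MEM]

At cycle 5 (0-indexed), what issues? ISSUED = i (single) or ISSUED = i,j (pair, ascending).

#0 head=0: sll;ld i0/i1 dual
#1 head=2: sll;add i2/i3 dual
#2 head=4: mul i4 no-port MUL/MEM
#3 head=5: st i5 no-port MEM/MUL
#4 head=6: mul;beq i6/i7 dual
#5 head=8: or i8 RAW r1
#6 head=9: st i9 no-port MEM/MEM
#7 head=10: ld;sub i10/i11 dual
#8 head=12: sll;ld i12/i13 dual

ISSUED = 8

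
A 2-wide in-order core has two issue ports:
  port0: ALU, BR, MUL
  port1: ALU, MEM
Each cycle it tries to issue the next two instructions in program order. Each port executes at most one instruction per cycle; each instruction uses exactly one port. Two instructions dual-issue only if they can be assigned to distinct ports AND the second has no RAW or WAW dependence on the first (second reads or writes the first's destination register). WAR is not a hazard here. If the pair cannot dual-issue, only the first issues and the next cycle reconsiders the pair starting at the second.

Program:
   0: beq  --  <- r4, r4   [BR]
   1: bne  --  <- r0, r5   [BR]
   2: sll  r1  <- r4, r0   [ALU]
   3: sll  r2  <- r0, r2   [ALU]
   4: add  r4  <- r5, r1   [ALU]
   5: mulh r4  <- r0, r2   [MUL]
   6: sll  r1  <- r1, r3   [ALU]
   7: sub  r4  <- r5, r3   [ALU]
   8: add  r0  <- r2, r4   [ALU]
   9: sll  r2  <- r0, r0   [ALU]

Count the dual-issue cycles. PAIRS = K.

PAIRS = 3

#0 head=0: beq.BR i0 no-port BR/BR
#1 head=1: bne.BR;sll.ALU i1/i2 pair
#2 head=3: sll.ALU;add.ALU i3/i4 pair
#3 head=5: mulh.MUL;sll.ALU i5/i6 pair
#4 head=7: sub.ALU i7 RAW r4
#5 head=8: add.ALU i8 RAW r0
#6 head=9: sll.ALU i9 tail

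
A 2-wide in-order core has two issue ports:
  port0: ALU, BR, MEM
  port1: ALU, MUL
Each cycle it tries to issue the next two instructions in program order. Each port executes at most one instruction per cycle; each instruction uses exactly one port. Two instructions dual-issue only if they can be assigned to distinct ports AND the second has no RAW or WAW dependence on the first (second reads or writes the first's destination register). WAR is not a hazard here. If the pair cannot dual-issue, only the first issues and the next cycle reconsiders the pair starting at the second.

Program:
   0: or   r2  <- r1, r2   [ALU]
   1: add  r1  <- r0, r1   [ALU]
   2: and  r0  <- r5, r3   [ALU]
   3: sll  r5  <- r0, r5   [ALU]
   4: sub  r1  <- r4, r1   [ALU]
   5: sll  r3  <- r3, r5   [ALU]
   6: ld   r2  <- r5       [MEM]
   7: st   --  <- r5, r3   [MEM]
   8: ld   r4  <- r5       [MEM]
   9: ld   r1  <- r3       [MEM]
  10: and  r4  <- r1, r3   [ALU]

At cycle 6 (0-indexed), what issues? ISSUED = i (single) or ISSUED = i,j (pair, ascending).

c0: i0&i1 or.ALU+add.ALU  2-wide
c1: i2 and.ALU  RAW r0
c2: i3&i4 sll.ALU+sub.ALU  2-wide
c3: i5&i6 sll.ALU+ld.MEM  2-wide
c4: i7 st.MEM  no-port MEM/MEM
c5: i8 ld.MEM  no-port MEM/MEM
c6: i9 ld.MEM  RAW r1
c7: i10 and.ALU  tail

ISSUED = 9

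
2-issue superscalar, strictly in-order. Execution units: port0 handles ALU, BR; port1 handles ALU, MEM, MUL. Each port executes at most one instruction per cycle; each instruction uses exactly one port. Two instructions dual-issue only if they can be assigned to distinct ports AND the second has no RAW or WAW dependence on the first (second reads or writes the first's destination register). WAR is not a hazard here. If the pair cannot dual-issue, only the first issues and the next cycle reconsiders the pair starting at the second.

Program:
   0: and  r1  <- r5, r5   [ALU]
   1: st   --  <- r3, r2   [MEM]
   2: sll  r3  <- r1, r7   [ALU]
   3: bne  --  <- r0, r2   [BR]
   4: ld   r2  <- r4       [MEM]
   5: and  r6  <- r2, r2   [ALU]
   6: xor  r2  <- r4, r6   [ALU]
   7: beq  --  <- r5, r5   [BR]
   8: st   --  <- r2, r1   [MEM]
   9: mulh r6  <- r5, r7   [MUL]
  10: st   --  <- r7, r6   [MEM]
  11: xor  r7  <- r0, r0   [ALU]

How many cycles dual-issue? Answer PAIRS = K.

t=0 i0+i1:and st ; 2-wide
t=1 i2+i3:sll bne ; 2-wide
t=2 i4:ld ; RAW r2
t=3 i5:and ; RAW r6
t=4 i6+i7:xor beq ; 2-wide
t=5 i8:st ; no-port MEM/MUL
t=6 i9:mulh ; no-port MUL/MEM
t=7 i10+i11:st xor ; 2-wide

PAIRS = 4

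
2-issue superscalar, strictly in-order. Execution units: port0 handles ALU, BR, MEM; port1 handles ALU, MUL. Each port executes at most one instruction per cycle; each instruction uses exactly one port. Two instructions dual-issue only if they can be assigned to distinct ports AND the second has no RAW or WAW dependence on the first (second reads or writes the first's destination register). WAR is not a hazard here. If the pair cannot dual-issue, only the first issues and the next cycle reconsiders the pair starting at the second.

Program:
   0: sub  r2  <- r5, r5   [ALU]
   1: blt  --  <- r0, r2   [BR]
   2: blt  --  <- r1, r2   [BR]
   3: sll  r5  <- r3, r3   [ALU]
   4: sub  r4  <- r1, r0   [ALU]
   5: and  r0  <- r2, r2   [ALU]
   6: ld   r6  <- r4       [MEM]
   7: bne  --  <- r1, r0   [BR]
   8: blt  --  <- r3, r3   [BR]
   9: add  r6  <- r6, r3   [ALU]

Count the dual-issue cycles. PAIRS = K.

t=0 i0:sub.ALU ; RAW r2
t=1 i1:blt.BR ; no-port BR/BR
t=2 i2+i3:blt.BR+sll.ALU ; dual
t=3 i4+i5:sub.ALU+and.ALU ; dual
t=4 i6:ld.MEM ; no-port MEM/BR
t=5 i7:bne.BR ; no-port BR/BR
t=6 i8+i9:blt.BR+add.ALU ; dual

PAIRS = 3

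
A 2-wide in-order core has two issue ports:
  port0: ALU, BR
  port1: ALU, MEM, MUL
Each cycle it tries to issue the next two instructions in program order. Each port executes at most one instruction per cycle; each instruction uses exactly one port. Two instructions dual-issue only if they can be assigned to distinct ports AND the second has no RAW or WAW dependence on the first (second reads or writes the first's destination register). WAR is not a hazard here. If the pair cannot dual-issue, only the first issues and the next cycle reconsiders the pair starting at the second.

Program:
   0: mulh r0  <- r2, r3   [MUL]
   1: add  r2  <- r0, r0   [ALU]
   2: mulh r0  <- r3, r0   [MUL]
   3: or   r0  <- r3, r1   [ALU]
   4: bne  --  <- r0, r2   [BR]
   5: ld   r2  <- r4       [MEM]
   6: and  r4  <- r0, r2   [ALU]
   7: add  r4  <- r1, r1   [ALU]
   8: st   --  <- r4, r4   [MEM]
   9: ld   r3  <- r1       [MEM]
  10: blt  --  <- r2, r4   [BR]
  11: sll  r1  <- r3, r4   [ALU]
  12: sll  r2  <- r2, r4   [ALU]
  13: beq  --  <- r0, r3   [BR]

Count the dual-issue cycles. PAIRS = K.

t=0 i0:mulh ; RAW r0
t=1 i1+i2:add+mulh ; dual
t=2 i3:or ; RAW r0
t=3 i4+i5:bne+ld ; dual
t=4 i6:and ; WAW r4
t=5 i7:add ; RAW r4
t=6 i8:st ; no-port MEM/MEM
t=7 i9+i10:ld+blt ; dual
t=8 i11+i12:sll+sll ; dual
t=9 i13:beq ; tail

PAIRS = 4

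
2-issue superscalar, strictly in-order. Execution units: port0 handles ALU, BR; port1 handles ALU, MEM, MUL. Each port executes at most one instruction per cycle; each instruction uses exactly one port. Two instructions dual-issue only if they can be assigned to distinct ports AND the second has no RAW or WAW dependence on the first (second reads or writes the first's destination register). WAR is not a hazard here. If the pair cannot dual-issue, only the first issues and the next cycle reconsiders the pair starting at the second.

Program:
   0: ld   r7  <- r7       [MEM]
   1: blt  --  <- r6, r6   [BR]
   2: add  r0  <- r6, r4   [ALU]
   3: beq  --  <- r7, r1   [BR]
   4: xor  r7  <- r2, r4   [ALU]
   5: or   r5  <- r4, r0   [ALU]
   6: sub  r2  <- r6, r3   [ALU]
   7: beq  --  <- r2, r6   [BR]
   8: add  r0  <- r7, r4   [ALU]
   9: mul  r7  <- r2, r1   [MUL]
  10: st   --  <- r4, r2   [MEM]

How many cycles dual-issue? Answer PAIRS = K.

PAIRS = 4

[0] i0+i1  ld.MEM;blt.BR  -- pair
[1] i2+i3  add.ALU;beq.BR  -- pair
[2] i4+i5  xor.ALU;or.ALU  -- pair
[3] i6  sub.ALU  -- RAW r2
[4] i7+i8  beq.BR;add.ALU  -- pair
[5] i9  mul.MUL  -- no-port MUL/MEM
[6] i10  st.MEM  -- tail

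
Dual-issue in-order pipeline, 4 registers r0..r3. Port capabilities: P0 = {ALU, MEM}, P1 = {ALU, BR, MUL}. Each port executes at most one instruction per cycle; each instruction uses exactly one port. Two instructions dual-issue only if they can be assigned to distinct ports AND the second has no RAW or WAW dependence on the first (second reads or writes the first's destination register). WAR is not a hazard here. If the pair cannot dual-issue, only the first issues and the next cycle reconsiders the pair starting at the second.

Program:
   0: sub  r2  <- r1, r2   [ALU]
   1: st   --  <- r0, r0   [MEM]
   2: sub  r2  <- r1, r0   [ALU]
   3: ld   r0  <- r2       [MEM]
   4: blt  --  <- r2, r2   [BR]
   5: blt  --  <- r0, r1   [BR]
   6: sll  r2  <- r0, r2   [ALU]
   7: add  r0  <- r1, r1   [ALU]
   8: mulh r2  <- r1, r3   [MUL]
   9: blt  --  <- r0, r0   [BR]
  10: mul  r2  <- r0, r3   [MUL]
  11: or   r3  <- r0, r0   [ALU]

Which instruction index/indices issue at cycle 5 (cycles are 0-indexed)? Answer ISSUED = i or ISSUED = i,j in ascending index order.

  cy0 -> i0/i1 (sub st) 2-wide
  cy1 -> i2 (sub) RAW r2
  cy2 -> i3/i4 (ld blt) 2-wide
  cy3 -> i5/i6 (blt sll) 2-wide
  cy4 -> i7/i8 (add mulh) 2-wide
  cy5 -> i9 (blt) no-port BR/MUL
  cy6 -> i10/i11 (mul or) 2-wide

ISSUED = 9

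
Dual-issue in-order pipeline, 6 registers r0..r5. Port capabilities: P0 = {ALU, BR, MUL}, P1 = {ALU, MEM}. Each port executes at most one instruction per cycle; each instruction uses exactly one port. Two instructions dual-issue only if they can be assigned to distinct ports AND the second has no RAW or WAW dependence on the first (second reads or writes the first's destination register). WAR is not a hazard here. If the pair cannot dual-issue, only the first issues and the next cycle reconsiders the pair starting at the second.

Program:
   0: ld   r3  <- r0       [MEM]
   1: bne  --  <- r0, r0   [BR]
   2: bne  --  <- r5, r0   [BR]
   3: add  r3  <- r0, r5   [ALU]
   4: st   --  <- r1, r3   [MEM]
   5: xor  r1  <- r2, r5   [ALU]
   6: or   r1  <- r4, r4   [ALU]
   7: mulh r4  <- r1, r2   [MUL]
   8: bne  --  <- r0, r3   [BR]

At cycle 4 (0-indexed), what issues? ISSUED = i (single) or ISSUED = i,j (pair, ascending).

ISSUED = 7

#0 head=0: ld.MEM bne.BR i0+i1 dual
#1 head=2: bne.BR add.ALU i2+i3 dual
#2 head=4: st.MEM xor.ALU i4+i5 dual
#3 head=6: or.ALU i6 RAW r1
#4 head=7: mulh.MUL i7 no-port MUL/BR
#5 head=8: bne.BR i8 tail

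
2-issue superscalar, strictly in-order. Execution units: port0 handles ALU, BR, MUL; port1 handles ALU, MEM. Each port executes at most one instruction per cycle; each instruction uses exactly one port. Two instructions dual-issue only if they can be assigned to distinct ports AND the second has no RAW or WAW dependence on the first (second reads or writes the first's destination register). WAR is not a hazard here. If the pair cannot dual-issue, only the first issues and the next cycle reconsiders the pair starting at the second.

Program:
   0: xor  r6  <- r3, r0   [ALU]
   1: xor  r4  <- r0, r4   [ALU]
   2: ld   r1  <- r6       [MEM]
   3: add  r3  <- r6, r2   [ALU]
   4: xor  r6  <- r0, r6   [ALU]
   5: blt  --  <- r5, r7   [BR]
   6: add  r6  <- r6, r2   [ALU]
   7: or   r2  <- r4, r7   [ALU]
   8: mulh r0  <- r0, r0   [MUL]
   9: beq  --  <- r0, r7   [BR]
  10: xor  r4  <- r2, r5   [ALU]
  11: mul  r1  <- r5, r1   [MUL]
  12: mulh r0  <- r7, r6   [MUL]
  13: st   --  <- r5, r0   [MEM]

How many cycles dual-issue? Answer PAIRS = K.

PAIRS = 5

0. xor/xor @i0+i1  | dual
1. ld/add @i2+i3  | dual
2. xor/blt @i4+i5  | dual
3. add/or @i6+i7  | dual
4. mulh @i8  | no-port MUL/BR
5. beq/xor @i9+i10  | dual
6. mul @i11  | no-port MUL/MUL
7. mulh @i12  | RAW r0
8. st @i13  | tail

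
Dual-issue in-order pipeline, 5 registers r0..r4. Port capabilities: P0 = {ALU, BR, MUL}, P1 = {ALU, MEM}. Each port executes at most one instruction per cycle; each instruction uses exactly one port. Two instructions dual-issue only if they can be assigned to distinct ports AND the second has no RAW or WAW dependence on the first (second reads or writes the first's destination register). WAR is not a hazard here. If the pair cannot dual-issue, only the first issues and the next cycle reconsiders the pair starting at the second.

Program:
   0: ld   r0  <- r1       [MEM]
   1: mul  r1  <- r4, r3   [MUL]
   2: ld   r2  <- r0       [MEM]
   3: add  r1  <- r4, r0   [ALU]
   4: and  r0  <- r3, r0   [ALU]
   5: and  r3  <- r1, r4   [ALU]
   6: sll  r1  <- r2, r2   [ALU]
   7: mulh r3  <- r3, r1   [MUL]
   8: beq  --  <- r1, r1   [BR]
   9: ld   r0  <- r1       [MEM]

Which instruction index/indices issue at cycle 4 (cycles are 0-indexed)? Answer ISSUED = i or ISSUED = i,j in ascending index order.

ISSUED = 7

c0: i0+i1 ld/mul  2-wide
c1: i2+i3 ld/add  2-wide
c2: i4+i5 and/and  2-wide
c3: i6 sll  RAW r1
c4: i7 mulh  no-port MUL/BR
c5: i8+i9 beq/ld  2-wide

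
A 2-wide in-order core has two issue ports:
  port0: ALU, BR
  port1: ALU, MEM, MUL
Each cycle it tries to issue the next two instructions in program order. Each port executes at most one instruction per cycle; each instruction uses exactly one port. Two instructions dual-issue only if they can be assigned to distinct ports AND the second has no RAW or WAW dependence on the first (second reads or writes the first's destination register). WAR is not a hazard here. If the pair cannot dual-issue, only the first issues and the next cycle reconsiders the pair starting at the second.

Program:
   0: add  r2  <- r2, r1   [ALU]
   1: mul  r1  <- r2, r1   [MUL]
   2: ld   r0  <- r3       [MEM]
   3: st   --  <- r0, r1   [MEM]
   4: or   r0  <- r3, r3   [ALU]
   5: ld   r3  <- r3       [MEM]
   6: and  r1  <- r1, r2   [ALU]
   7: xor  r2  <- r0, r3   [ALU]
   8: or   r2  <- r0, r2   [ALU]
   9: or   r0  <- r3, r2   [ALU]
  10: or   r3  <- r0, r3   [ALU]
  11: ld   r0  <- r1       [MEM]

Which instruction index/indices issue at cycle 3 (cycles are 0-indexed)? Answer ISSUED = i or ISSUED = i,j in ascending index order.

ISSUED = 3,4

[0] i0  add  -- RAW r2
[1] i1  mul  -- no-port MUL/MEM
[2] i2  ld  -- no-port MEM/MEM
[3] i3+i4  st+or  -- dual
[4] i5+i6  ld+and  -- dual
[5] i7  xor  -- RAW+WAW r2
[6] i8  or  -- RAW r2
[7] i9  or  -- RAW r0
[8] i10+i11  or+ld  -- dual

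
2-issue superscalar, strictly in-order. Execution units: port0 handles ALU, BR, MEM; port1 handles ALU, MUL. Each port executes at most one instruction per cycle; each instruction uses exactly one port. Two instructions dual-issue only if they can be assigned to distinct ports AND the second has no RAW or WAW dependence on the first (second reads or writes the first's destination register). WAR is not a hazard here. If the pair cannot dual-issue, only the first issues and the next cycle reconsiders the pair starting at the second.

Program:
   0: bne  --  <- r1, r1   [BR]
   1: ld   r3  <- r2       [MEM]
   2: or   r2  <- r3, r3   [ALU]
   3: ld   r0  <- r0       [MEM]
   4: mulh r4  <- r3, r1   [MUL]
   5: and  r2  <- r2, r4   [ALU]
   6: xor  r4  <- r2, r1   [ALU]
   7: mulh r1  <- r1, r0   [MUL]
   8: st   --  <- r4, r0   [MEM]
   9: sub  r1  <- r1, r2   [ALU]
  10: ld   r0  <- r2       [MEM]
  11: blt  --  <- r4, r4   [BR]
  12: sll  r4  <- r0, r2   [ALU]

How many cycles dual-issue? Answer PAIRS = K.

0. bne @i0  | no-port BR/MEM
1. ld @i1  | RAW r3
2. or ld @i2+i3  | dual
3. mulh @i4  | RAW r4
4. and @i5  | RAW r2
5. xor mulh @i6+i7  | dual
6. st sub @i8+i9  | dual
7. ld @i10  | no-port MEM/BR
8. blt sll @i11+i12  | dual

PAIRS = 4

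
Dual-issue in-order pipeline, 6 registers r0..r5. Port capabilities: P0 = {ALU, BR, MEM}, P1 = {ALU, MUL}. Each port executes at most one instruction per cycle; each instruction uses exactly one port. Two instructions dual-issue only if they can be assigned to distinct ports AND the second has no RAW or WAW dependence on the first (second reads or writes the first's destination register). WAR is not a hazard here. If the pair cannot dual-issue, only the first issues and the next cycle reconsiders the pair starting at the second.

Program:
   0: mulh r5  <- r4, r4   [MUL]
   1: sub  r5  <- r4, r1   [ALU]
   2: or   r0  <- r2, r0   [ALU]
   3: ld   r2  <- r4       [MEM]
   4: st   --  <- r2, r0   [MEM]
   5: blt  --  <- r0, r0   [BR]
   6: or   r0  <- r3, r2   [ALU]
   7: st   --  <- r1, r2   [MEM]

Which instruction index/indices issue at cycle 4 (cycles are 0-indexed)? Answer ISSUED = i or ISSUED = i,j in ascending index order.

c0: i0 mulh.MUL  WAW r5
c1: i1&i2 sub.ALU/or.ALU  dual
c2: i3 ld.MEM  no-port MEM/MEM
c3: i4 st.MEM  no-port MEM/BR
c4: i5&i6 blt.BR/or.ALU  dual
c5: i7 st.MEM  tail

ISSUED = 5,6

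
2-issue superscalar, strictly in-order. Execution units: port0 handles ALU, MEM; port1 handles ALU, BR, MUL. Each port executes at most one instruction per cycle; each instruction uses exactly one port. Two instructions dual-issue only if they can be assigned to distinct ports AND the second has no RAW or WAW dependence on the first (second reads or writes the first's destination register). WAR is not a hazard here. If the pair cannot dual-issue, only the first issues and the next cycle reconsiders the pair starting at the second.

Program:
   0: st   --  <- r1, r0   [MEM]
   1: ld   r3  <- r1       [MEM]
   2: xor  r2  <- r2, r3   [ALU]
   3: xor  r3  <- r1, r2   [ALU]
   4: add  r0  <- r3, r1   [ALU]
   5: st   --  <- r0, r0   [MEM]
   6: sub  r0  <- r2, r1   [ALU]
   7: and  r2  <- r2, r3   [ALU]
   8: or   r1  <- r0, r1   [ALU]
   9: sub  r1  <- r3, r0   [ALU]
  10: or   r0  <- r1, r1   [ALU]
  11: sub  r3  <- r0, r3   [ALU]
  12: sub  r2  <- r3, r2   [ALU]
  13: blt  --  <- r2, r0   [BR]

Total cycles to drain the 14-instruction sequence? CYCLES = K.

CYCLES = 12

0. st @i0  | no-port MEM/MEM
1. ld @i1  | RAW r3
2. xor @i2  | RAW r2
3. xor @i3  | RAW r3
4. add @i4  | RAW r0
5. st sub @i5&i6  | pair
6. and or @i7&i8  | pair
7. sub @i9  | RAW r1
8. or @i10  | RAW r0
9. sub @i11  | RAW r3
10. sub @i12  | RAW r2
11. blt @i13  | tail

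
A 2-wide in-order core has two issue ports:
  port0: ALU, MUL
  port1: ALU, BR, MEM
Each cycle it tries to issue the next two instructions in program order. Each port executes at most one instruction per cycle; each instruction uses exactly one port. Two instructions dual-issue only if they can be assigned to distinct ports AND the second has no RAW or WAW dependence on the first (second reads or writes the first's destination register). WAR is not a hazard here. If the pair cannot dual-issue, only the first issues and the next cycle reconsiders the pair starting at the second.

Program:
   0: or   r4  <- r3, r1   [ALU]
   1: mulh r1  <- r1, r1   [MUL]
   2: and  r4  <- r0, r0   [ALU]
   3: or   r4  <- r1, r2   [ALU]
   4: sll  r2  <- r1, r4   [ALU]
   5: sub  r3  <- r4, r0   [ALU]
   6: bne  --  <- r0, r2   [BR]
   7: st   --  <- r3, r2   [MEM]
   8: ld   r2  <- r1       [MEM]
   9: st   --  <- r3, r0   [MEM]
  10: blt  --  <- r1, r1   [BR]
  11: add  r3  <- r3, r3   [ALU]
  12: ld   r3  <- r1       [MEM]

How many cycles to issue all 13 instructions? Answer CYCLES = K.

#0 head=0: or+mulh i0+i1 2-wide
#1 head=2: and i2 WAW r4
#2 head=3: or i3 RAW r4
#3 head=4: sll+sub i4+i5 2-wide
#4 head=6: bne i6 no-port BR/MEM
#5 head=7: st i7 no-port MEM/MEM
#6 head=8: ld i8 no-port MEM/MEM
#7 head=9: st i9 no-port MEM/BR
#8 head=10: blt+add i10+i11 2-wide
#9 head=12: ld i12 tail

CYCLES = 10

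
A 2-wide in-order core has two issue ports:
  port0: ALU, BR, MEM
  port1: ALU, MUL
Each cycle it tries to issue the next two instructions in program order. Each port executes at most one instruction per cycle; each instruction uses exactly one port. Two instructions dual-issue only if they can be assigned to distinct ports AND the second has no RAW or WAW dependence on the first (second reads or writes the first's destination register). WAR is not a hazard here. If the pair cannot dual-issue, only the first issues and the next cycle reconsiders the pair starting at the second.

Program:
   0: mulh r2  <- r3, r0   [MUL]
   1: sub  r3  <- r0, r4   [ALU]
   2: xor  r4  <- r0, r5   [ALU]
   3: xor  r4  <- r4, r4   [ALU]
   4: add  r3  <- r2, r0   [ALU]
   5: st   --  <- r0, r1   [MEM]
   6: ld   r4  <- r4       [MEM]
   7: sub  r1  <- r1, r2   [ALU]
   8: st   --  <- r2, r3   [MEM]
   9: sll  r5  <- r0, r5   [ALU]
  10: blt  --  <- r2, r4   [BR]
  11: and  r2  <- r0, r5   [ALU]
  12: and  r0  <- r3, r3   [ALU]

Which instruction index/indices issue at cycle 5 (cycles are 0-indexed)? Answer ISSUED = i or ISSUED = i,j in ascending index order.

ISSUED = 8,9

[0] i0&i1  mulh;sub  -- 2-wide
[1] i2  xor  -- RAW+WAW r4
[2] i3&i4  xor;add  -- 2-wide
[3] i5  st  -- no-port MEM/MEM
[4] i6&i7  ld;sub  -- 2-wide
[5] i8&i9  st;sll  -- 2-wide
[6] i10&i11  blt;and  -- 2-wide
[7] i12  and  -- tail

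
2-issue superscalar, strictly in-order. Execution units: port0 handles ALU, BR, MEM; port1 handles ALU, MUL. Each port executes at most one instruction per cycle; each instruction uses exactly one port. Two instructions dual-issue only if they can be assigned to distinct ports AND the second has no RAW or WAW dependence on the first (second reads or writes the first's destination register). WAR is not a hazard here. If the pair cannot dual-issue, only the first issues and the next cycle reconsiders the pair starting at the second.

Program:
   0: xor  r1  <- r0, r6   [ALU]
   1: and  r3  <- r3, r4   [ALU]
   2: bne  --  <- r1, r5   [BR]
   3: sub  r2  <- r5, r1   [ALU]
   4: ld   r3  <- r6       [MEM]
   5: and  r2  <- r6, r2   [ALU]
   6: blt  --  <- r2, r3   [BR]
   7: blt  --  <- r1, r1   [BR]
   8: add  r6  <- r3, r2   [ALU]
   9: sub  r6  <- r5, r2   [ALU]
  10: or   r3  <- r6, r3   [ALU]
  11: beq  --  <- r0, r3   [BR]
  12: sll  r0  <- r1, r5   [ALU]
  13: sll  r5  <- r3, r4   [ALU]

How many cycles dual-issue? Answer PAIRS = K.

t=0 i0,i1:xor/and ; dual
t=1 i2,i3:bne/sub ; dual
t=2 i4,i5:ld/and ; dual
t=3 i6:blt ; no-port BR/BR
t=4 i7,i8:blt/add ; dual
t=5 i9:sub ; RAW r6
t=6 i10:or ; RAW r3
t=7 i11,i12:beq/sll ; dual
t=8 i13:sll ; tail

PAIRS = 5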